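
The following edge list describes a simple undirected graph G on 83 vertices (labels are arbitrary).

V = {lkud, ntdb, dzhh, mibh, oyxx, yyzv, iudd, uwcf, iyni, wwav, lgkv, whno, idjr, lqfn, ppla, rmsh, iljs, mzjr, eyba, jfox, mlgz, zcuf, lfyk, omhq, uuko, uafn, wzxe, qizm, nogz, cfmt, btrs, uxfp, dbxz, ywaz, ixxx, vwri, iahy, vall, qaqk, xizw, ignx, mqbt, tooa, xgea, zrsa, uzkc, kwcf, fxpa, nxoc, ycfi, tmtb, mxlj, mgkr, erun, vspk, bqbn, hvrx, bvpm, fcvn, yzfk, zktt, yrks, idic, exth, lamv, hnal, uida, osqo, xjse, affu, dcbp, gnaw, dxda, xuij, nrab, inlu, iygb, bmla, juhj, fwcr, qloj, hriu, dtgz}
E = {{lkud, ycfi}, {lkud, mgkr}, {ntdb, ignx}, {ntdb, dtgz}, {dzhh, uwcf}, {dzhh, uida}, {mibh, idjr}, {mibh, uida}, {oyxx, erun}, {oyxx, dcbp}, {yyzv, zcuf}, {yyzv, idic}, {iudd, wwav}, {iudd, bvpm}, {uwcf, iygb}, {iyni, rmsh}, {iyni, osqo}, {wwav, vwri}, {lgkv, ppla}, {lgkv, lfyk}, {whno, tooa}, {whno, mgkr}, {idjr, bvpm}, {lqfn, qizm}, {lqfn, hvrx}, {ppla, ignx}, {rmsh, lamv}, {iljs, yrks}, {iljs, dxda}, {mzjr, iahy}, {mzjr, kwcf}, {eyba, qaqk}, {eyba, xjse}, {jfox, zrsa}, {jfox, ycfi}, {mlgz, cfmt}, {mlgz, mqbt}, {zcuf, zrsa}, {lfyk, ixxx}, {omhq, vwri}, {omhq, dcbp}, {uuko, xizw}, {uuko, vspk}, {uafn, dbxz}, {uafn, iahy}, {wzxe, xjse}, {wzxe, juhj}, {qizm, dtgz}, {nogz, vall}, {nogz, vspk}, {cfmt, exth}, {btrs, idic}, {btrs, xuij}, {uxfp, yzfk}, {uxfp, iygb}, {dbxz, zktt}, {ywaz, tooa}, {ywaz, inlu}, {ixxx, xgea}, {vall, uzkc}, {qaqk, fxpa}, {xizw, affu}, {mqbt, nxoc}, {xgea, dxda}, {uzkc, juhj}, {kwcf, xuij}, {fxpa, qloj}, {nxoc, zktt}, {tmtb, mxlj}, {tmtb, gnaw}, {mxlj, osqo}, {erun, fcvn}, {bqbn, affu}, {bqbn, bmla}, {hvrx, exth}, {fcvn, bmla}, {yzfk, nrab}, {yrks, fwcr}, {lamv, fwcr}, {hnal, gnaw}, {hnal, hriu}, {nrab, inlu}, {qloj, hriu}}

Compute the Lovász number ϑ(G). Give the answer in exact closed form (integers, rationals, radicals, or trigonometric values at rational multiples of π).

Vertex zrsa has 2 neighbors: jfox, zcuf.
N(mqbt) = {mlgz, nxoc}, |N(mqbt)| = 2.
N(ywaz) = {tooa, inlu}, |N(ywaz)| = 2.
Vertex yrks has 2 neighbors: iljs, fwcr.
2-regular, N=83; the odd cycle C_{83}.
A has 42 distinct eigenvalues ≈ [2.0, 1.994272, 1.977121, 1.948645, 1.909008, 1.858436, 1.797219, 1.725708, 1.644312, 1.553498, 1.453785, 1.345745, 1.229997, 1.107203, 0.978068, 0.84333, 0.703762, 0.560163, 0.413355, 0.264179, 0.113491, -0.037848, -0.18897, -0.33901, -0.487108, -0.632415, -0.774101, -0.911352, -1.043383, -1.169438, -1.288794, -1.400768, -1.504719, -1.600051, -1.686218, -1.762726, -1.829138, -1.885072, -1.930209, -1.96429, -1.98712, -1.998568].
−83·(-2*cos(pi/83)) / ((2)−(-2*cos(pi/83))) = 83*cos(pi/83)/(cos(pi/83) + 1) = ϑ(G).
Numerically 41.485133.
α=41, χ(Ḡ)=42; ϑ=83*cos(pi/83)/(cos(pi/83) + 1) lies between (both strict).

83*cos(pi/83)/(cos(pi/83) + 1)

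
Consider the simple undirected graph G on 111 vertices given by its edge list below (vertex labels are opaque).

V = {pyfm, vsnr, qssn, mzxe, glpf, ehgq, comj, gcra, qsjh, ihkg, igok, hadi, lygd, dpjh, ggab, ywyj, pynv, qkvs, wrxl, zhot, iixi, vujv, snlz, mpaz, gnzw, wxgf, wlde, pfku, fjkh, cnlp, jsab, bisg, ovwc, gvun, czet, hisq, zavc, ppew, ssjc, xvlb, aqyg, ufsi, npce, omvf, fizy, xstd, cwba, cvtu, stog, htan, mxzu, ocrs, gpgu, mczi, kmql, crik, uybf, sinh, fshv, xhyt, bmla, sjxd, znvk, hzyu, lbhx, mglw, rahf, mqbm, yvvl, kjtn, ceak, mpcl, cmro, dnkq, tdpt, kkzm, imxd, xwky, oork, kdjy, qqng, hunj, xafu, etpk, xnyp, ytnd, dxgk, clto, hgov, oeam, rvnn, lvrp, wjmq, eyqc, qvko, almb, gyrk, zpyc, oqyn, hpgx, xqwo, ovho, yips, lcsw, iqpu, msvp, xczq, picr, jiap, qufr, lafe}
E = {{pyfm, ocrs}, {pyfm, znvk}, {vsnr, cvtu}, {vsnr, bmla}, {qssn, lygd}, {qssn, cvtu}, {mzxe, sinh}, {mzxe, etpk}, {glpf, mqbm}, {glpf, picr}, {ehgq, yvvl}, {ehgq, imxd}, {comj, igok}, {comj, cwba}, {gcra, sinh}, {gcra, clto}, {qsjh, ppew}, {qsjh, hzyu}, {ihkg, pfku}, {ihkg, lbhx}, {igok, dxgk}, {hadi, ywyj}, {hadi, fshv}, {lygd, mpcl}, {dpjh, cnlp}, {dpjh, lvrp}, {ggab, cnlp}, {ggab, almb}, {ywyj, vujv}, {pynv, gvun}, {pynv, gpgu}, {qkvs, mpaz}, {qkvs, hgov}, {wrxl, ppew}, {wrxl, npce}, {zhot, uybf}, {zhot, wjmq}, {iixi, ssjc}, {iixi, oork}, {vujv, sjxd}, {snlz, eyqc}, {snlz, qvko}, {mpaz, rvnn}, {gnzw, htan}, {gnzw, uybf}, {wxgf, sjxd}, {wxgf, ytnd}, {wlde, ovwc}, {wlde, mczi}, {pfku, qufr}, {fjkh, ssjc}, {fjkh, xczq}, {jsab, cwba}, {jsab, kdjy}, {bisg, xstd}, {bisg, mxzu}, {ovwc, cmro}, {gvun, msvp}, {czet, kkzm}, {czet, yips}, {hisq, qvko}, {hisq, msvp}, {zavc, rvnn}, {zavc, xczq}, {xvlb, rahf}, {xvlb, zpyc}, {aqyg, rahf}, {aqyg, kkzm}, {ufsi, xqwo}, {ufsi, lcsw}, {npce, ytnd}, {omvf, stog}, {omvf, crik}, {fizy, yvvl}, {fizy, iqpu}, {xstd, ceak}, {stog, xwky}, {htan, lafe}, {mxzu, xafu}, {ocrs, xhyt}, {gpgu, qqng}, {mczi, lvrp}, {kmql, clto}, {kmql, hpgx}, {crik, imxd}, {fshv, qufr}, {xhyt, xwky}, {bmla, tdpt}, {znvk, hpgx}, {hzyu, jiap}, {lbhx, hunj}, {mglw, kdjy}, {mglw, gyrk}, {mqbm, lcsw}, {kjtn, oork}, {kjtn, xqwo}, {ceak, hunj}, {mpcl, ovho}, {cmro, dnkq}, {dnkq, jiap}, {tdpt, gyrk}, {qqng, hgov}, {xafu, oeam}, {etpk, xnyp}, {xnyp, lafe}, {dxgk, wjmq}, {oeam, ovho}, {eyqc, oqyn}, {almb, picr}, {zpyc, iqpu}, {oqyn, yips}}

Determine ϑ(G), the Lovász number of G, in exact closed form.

111*cos(pi/111)/(cos(pi/111) + 1)

N(ytnd) = {wxgf, npce}, |N(ytnd)| = 2.
N(glpf) = {mqbm, picr}, |N(glpf)| = 2.
deg(kkzm) = 2; N(kkzm) = {czet, aqyg}.
Vertex mxzu has 2 neighbors: bisg, xafu.
deg(v) = 2 for all v (|V|=111); connected 2-regular on 111 ⇒ C_{111}.
A has 56 distinct eigenvalues ≈ [2.0, 1.9968, 1.9872, 1.9712, 1.949, 1.9204, 1.8858, 1.845, 1.7984, 1.746, 1.688, 1.6247, 1.5561, 1.4825, 1.4042, 1.3213, 1.2343, 1.1433, 1.0486, 0.9506, 0.8495, 0.7457, 0.6395, 0.5313, 0.4214, 0.3101, 0.1978, 0.0849, -0.0283, -0.1414, -0.254, -0.3659, -0.4765, -0.5856, -0.6929, -0.7979, -0.9004, -1.0, -1.0964, -1.1893, -1.2783, -1.3633, -1.4439, -1.5199, -1.591, -1.657, -1.7177, -1.7729, -1.8225, -1.8661, -1.9039, -1.9355, -1.9609, -1.98, -1.9928, -1.9992].
−111·(-2*cos(pi/111)) / ((2)−(-2*cos(pi/111))) = 111*cos(pi/111)/(cos(pi/111) + 1) = ϑ(G).
Numerically 55.488884.
Lovász sandwich 55 ≤ 111*cos(pi/111)/(cos(pi/111) + 1) ≤ 56: both strict.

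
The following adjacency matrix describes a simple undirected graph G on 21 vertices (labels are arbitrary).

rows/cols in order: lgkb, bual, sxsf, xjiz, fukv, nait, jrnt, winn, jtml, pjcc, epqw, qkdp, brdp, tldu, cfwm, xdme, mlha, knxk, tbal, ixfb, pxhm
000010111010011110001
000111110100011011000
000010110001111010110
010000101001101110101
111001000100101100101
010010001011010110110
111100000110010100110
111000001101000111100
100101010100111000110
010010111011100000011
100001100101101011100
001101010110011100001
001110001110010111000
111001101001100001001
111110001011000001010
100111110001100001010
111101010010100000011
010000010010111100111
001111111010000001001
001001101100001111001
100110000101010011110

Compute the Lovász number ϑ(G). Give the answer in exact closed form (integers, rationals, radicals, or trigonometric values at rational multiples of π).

Vertex fukv has 10 neighbors: lgkb, bual, sxsf, nait, pjcc, brdp, cfwm, xdme, tbal, pxhm.
N(epqw) = {lgkb, nait, jrnt, pjcc, qkdp, brdp, cfwm, mlha, knxk, tbal}, |N(epqw)| = 10.
Vertex bual has 10 neighbors: xjiz, fukv, nait, jrnt, winn, pjcc, tldu, cfwm, mlha, knxk.
Vertex jrnt has 10 neighbors: lgkb, bual, sxsf, xjiz, pjcc, epqw, tldu, xdme, tbal, ixfb.
10-regular, N=21; Kneser K(7,2) on C(7,2)=21 vertices.
The 3 distinct eigenvalues: [10.0, 1.0, -4.0].
With N=21: ϑ(G) = 21·(-1*(-4))/(10−(-4)) = 6.
= 6.00000… (decimal).

6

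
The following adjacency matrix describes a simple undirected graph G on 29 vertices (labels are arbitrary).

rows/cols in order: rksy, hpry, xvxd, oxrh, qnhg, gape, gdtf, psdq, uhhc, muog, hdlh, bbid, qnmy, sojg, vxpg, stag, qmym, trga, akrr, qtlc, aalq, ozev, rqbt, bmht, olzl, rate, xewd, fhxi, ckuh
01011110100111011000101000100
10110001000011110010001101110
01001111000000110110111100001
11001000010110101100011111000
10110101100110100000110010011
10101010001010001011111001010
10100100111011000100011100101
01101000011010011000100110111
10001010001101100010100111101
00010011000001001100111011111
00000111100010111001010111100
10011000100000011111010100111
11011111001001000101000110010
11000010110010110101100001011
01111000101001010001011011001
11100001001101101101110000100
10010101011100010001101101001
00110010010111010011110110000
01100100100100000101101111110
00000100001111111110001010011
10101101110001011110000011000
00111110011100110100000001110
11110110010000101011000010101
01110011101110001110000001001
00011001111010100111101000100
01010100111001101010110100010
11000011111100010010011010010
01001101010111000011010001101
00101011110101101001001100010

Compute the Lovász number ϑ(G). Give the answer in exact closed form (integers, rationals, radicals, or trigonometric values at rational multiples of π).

sqrt(29)

N(akrr) = {hpry, xvxd, gape, uhhc, bbid, trga, qtlc, aalq, rqbt, bmht, olzl, rate, xewd, fhxi}, |N(akrr)| = 14.
Vertex qtlc has 14 neighbors: gape, hdlh, bbid, qnmy, sojg, vxpg, stag, qmym, trga, akrr, rqbt, olzl, fhxi, ckuh.
Vertex bbid has 14 neighbors: rksy, oxrh, qnhg, uhhc, stag, qmym, trga, akrr, qtlc, ozev, bmht, xewd, fhxi, ckuh.
N(rqbt) = {rksy, hpry, xvxd, oxrh, gape, gdtf, muog, vxpg, qmym, akrr, qtlc, olzl, xewd, ckuh}, |N(rqbt)| = 14.
14-regular, N=29; Paley(29): SR with (k,λ,μ)=(14,6,7).
The 3 distinct eigenvalues: [14.0, 2.192582, -3.192582].
Lovász: ϑ = −29(-sqrt(29)/2 - 1/2)/(14+-(-sqrt(29)/2 - 1/2)) = sqrt(29).
Numerically 5.38516.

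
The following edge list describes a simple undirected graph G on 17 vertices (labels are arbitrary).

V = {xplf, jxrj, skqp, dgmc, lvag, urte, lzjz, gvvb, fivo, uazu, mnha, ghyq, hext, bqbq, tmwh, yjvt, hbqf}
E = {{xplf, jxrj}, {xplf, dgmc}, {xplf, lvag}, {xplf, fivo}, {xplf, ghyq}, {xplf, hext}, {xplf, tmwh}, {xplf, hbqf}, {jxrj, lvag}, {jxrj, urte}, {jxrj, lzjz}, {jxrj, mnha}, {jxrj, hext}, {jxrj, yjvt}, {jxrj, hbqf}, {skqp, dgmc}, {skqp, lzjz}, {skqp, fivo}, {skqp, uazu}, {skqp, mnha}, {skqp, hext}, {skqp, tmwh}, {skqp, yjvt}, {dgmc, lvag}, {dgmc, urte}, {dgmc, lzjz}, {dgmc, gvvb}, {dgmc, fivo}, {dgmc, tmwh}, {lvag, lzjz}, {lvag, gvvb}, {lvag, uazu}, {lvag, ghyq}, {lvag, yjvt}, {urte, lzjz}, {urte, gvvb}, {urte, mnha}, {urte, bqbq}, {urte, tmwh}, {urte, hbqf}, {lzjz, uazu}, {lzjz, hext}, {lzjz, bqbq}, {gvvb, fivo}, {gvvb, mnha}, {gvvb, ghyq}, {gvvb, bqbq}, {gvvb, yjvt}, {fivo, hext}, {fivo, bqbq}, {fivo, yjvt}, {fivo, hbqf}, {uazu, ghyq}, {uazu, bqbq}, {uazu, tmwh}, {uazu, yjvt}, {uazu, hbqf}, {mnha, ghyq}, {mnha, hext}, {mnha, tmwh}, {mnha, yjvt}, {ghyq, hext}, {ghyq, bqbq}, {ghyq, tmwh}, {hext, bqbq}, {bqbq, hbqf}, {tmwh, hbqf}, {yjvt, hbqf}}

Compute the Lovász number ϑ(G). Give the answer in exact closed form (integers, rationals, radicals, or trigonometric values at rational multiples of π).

sqrt(17)

N(dgmc) = {xplf, skqp, lvag, urte, lzjz, gvvb, fivo, tmwh}, |N(dgmc)| = 8.
deg(tmwh) = 8; N(tmwh) = {xplf, skqp, dgmc, urte, uazu, mnha, ghyq, hbqf}.
N(gvvb) = {dgmc, lvag, urte, fivo, mnha, ghyq, bqbq, yjvt}, |N(gvvb)| = 8.
deg(bqbq) = 8; N(bqbq) = {urte, lzjz, gvvb, fivo, uazu, ghyq, hext, hbqf}.
Every vertex has degree 8 (N=17); strongly regular (17,8,3,4).
spec(A) ≈ [8.0, 1.561553, -2.561553] (distinct, 6 d.p.).
λ_max=8, λ_min=-sqrt(17)/2 - 1/2; ϑ = −17·λ_min/(λ_max−λ_min) = sqrt(17).
= 4.1231… (decimal).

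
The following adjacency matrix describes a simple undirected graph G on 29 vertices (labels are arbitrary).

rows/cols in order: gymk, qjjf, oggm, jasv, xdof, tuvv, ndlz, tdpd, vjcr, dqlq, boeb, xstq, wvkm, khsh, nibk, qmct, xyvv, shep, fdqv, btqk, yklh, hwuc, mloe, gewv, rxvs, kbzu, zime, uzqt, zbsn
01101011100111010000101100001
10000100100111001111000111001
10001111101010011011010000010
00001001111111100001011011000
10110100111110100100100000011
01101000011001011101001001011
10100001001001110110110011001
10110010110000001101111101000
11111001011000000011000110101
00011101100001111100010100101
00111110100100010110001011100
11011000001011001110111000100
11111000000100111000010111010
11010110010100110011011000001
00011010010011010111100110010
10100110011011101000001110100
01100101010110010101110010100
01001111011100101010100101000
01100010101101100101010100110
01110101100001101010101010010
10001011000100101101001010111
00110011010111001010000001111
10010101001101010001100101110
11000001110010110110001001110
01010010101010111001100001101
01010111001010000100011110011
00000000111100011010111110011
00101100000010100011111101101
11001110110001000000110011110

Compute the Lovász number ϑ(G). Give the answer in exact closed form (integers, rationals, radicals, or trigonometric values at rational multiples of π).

sqrt(29)

Vertex fdqv has 14 neighbors: qjjf, oggm, ndlz, vjcr, boeb, xstq, khsh, nibk, shep, btqk, hwuc, gewv, zime, uzqt.
Vertex xstq has 14 neighbors: gymk, qjjf, jasv, xdof, boeb, wvkm, khsh, xyvv, shep, fdqv, yklh, hwuc, mloe, zime.
Vertex gymk has 14 neighbors: qjjf, oggm, xdof, ndlz, tdpd, vjcr, xstq, wvkm, khsh, qmct, yklh, mloe, gewv, zbsn.
Vertex rxvs has 14 neighbors: qjjf, jasv, ndlz, vjcr, boeb, wvkm, nibk, qmct, xyvv, btqk, yklh, kbzu, zime, zbsn.
Every vertex has degree 14 (N=29); SR(29,14,6,7) — a Paley graph.
A has 3 distinct eigenvalues ≈ [14.0, 2.192582, -3.192582].
With N=29: ϑ(G) = 29·(-(-sqrt(29)/2 - 1/2))/(14−(-sqrt(29)/2 - 1/2)) = sqrt(29).
Numerically 5.38516.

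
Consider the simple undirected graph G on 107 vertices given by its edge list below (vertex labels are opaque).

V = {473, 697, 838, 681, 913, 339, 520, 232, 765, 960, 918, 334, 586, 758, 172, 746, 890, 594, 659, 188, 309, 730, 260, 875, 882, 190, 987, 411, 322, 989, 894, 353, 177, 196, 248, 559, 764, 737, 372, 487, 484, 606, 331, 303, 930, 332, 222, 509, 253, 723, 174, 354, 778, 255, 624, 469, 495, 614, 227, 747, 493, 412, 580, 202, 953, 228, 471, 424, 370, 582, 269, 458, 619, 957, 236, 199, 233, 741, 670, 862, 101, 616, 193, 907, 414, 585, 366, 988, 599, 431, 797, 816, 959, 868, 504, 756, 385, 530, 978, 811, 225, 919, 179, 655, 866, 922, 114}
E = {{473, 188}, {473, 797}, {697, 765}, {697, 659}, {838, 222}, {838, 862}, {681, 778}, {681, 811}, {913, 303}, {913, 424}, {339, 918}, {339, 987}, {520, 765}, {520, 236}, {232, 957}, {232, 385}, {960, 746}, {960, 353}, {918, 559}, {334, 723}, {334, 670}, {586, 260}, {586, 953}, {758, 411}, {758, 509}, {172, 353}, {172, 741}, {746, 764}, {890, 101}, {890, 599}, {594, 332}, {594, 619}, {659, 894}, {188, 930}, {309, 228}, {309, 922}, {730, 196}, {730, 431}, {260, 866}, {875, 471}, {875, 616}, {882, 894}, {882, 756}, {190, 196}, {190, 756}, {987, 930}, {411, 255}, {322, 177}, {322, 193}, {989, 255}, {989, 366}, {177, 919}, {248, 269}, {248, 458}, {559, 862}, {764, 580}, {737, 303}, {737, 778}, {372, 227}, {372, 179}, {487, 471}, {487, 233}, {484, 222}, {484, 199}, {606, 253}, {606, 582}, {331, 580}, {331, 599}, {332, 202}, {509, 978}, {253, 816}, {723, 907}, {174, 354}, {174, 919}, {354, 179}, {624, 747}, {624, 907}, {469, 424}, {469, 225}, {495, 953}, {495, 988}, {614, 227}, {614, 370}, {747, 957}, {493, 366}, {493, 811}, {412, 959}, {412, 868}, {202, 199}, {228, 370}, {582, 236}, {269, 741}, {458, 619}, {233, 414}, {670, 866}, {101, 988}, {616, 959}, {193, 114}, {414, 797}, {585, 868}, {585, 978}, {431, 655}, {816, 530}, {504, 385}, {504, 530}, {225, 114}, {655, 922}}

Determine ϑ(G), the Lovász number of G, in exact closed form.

107*cos(pi/107)/(cos(pi/107) + 1)

N(411) = {758, 255}, |N(411)| = 2.
Vertex 756 has 2 neighbors: 882, 190.
N(188) = {473, 930}, |N(188)| = 2.
Vertex 987 has 2 neighbors: 339, 930.
Every vertex has degree 2 (N=107); the odd cycle C_{107}.
A has 54 distinct eigenvalues ≈ [2.0, 1.9966, 1.9862, 1.969, 1.9451, 1.9144, 1.8771, 1.8334, 1.7833, 1.7271, 1.665, 1.5971, 1.5237, 1.445, 1.3614, 1.273, 1.1803, 1.0835, 0.983, 0.8791, 0.7721, 0.6625, 0.5506, 0.4369, 0.3216, 0.2052, 0.0881, -0.0294, -0.1467, -0.2635, -0.3794, -0.494, -0.6069, -0.7176, -0.826, -0.9314, -1.0337, -1.1324, -1.2272, -1.3178, -1.4038, -1.485, -1.561, -1.6317, -1.6968, -1.756, -1.8092, -1.8561, -1.8966, -1.9306, -1.9579, -1.9785, -1.9922, -1.9991].
Lovász (edge-transitive): ϑ = −107·(-2*cos(pi/107))/((2)−(-2*cos(pi/107))) = 107*cos(pi/107)/(cos(pi/107) + 1).
≈ 53.48847 (to 5 d.p.).
Check 53 ≤ 107*cos(pi/107)/(cos(pi/107) + 1) ≤ 54: both strict.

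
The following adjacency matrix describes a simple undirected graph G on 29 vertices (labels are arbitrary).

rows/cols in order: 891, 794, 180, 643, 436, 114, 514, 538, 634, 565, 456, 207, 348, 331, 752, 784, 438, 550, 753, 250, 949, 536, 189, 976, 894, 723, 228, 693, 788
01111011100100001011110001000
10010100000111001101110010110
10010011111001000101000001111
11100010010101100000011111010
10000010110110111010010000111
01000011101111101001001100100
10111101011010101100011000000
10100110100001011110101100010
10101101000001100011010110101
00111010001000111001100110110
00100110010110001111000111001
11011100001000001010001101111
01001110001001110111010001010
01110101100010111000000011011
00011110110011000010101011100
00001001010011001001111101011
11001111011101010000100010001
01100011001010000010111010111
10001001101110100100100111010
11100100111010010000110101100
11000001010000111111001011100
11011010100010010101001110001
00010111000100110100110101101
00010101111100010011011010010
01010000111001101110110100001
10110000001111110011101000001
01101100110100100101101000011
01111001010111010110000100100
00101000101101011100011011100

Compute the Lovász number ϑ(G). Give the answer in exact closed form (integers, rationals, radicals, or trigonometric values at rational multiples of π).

N(250) = {891, 794, 180, 114, 634, 565, 456, 348, 784, 949, 536, 976, 723, 228}, |N(250)| = 14.
Vertex 643 has 14 neighbors: 891, 794, 180, 514, 565, 207, 331, 752, 536, 189, 976, 894, 723, 693.
deg(891) = 14; N(891) = {794, 180, 643, 436, 514, 538, 634, 207, 438, 753, 250, 949, 536, 723}.
Vertex 976 has 14 neighbors: 643, 114, 538, 634, 565, 456, 207, 784, 753, 250, 536, 189, 894, 693.
deg(v) = 14 for all v (|V|=29); strongly regular (29,14,6,7).
Distinct eigenvalues (to 6 d.p.): [14.0, 2.192582, -3.192582].
Lovász (edge-transitive): ϑ = −29·(-sqrt(29)/2 - 1/2)/((14)−(-sqrt(29)/2 - 1/2)) = sqrt(29).
Numerically 5.3852.

sqrt(29)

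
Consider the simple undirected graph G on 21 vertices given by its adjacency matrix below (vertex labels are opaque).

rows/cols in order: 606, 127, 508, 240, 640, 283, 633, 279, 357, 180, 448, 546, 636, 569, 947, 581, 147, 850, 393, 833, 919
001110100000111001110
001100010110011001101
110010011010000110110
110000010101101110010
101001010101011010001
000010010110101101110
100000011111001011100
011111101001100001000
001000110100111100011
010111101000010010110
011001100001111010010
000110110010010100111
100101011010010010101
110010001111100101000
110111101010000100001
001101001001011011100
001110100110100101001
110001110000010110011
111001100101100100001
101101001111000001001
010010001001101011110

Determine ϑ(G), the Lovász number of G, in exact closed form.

6

N(448) = {127, 508, 283, 633, 546, 636, 569, 947, 147, 833}, |N(448)| = 10.
deg(633) = 10; N(633) = {606, 279, 357, 180, 448, 546, 947, 147, 850, 393}.
N(357) = {508, 633, 279, 180, 636, 569, 947, 581, 833, 919}, |N(357)| = 10.
N(147) = {508, 240, 640, 633, 180, 448, 636, 581, 850, 919}, |N(147)| = 10.
21-vertex 10-regular graph: this is K(7,2), the Kneser graph.
The 3 distinct eigenvalues: [10.0, 1.0, -4.0].
Lovász (edge-transitive): ϑ = −21·(-4)/((10)−(-4)) = 6.
= 6.0000… (decimal).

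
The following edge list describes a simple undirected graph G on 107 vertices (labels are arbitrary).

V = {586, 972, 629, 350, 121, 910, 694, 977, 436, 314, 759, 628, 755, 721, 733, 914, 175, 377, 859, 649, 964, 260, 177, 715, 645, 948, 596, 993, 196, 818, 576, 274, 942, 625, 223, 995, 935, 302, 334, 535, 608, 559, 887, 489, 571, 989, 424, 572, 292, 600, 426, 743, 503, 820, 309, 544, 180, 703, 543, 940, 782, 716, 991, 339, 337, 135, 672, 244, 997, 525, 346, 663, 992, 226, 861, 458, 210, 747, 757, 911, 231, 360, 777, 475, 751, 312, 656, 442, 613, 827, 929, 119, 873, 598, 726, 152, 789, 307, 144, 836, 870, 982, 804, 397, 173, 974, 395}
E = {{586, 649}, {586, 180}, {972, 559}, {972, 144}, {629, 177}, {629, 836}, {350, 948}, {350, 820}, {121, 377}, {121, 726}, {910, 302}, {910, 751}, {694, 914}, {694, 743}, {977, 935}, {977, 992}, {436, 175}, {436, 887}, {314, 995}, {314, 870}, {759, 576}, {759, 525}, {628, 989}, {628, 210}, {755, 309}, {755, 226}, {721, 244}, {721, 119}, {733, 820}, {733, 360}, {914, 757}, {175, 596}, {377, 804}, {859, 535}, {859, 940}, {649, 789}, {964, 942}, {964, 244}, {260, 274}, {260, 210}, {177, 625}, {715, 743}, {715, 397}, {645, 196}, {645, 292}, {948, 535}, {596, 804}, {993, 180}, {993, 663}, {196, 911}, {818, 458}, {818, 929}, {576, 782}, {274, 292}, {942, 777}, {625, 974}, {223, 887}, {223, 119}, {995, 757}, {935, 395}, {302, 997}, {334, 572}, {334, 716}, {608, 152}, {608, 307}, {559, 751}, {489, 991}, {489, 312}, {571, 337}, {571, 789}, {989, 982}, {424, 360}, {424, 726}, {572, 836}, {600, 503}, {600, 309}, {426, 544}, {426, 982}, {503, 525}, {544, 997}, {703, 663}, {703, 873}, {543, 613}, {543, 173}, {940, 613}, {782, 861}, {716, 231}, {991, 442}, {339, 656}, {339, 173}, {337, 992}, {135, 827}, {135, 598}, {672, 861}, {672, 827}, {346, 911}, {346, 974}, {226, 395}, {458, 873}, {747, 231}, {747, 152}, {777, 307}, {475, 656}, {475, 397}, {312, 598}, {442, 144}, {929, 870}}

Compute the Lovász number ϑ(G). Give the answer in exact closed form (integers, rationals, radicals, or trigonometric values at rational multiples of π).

107*cos(pi/107)/(cos(pi/107) + 1)

Vertex 836 has 2 neighbors: 629, 572.
Vertex 292 has 2 neighbors: 645, 274.
N(596) = {175, 804}, |N(596)| = 2.
deg(649) = 2; N(649) = {586, 789}.
G on 107 vertices is 2-regular; the odd cycle C_{107}.
Distinct eigenvalues (to 4 d.p.): [2.0, 1.9966, 1.9862, 1.969, 1.9451, 1.9144, 1.8771, 1.8334, 1.7833, 1.7271, 1.665, 1.5971, 1.5237, 1.445, 1.3614, 1.273, 1.1803, 1.0835, 0.983, 0.8791, 0.7721, 0.6625, 0.5506, 0.4369, 0.3216, 0.2052, 0.0881, -0.0294, -0.1467, -0.2635, -0.3794, -0.494, -0.6069, -0.7176, -0.826, -0.9314, -1.0337, -1.1324, -1.2272, -1.3178, -1.4038, -1.485, -1.561, -1.6317, -1.6968, -1.756, -1.8092, -1.8561, -1.8966, -1.9306, -1.9579, -1.9785, -1.9922, -1.9991].
ϑ = −N·λ_min/(λ_max−λ_min) = −107·(-2*cos(pi/107))/(2−(-2*cos(pi/107))) = 107*cos(pi/107)/(cos(pi/107) + 1).
= 53.48847… (decimal).
Check 53 ≤ 107*cos(pi/107)/(cos(pi/107) + 1) ≤ 54: both strict.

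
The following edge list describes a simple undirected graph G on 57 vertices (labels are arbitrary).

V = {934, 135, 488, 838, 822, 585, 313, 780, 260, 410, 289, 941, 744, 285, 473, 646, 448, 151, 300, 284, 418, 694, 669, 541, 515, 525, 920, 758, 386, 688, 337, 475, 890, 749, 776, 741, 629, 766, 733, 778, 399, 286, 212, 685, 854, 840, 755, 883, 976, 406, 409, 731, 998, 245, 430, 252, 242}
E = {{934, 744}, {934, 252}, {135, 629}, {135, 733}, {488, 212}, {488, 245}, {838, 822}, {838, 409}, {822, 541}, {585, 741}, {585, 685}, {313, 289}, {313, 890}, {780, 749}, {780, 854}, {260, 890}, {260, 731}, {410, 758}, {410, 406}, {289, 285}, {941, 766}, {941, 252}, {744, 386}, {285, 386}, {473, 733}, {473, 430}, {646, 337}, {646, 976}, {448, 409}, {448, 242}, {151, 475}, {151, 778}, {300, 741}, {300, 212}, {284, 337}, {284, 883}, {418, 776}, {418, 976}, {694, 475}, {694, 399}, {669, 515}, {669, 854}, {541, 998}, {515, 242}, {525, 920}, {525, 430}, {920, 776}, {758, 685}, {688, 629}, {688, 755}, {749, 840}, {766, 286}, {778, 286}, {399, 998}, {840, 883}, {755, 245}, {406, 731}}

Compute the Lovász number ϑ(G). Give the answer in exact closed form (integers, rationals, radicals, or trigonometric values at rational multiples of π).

Vertex 890 has 2 neighbors: 313, 260.
N(822) = {838, 541}, |N(822)| = 2.
N(758) = {410, 685}, |N(758)| = 2.
Vertex 515 has 2 neighbors: 669, 242.
G on 57 vertices is 2-regular; a single 57-cycle (edge-transitive).
The 29 distinct eigenvalues: [2.0, 1.987861, 1.951593, 1.891634, 1.808714, 1.703839, 1.578281, 1.433565, 1.271447, 1.093896, 0.903067, 0.701275, 0.490971, 0.274707, 0.055109, -0.165159, -0.383421, -0.59703, -0.803391, -1.0, -1.184471, -1.354563, -1.508213, -1.643556, -1.758948, -1.852988, -1.924536, -1.972723, -1.996963].
ϑ = −N·λ_min/(λ_max−λ_min) = −57·(-2*cos(pi/57))/(2−(-2*cos(pi/57))) = 57*cos(pi/57)/(cos(pi/57) + 1).
Numerically 28.478345168.
28 ≤ 57*cos(pi/57)/(cos(pi/57) + 1) ≤ 29: both strict.

57*cos(pi/57)/(cos(pi/57) + 1)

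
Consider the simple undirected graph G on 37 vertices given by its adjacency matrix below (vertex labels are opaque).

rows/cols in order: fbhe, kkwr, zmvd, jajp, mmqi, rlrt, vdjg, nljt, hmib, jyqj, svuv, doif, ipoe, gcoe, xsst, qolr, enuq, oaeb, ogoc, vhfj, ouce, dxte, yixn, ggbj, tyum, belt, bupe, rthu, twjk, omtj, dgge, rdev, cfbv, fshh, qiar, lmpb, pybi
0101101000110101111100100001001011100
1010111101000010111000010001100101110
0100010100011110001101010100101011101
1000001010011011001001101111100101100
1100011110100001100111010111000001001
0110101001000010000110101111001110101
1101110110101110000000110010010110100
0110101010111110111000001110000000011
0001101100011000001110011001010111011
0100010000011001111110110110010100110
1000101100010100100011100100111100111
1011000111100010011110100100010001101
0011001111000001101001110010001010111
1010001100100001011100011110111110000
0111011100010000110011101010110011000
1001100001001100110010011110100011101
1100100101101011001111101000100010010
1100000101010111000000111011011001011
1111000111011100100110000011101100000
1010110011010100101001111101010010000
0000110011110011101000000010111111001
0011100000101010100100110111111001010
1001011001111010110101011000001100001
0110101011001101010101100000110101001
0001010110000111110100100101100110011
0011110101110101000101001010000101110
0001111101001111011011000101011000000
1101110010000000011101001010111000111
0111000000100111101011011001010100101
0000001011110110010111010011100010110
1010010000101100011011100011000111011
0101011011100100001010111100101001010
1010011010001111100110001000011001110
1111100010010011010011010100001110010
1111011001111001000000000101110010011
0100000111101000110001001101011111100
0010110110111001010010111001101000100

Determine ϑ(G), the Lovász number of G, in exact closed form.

deg(dgge) = 18; N(dgge) = {fbhe, zmvd, rlrt, svuv, ipoe, gcoe, oaeb, ogoc, ouce, dxte, yixn, bupe, rthu, rdev, cfbv, fshh, lmpb, pybi}.
Vertex ouce has 18 neighbors: mmqi, rlrt, hmib, jyqj, svuv, doif, xsst, qolr, enuq, ogoc, bupe, twjk, omtj, dgge, rdev, cfbv, fshh, pybi.
Vertex rlrt has 18 neighbors: kkwr, zmvd, mmqi, vdjg, jyqj, xsst, vhfj, ouce, yixn, tyum, belt, bupe, rthu, dgge, rdev, cfbv, qiar, pybi.
N(tyum) = {jajp, rlrt, nljt, hmib, gcoe, xsst, qolr, enuq, oaeb, vhfj, yixn, belt, rthu, twjk, rdev, cfbv, lmpb, pybi}, |N(tyum)| = 18.
18-regular, N=37; Paley(37): SR with (k,λ,μ)=(18,8,9).
spec(A) ≈ [18.0, 2.54138, -3.54138] (distinct, 5 d.p.).
−37·(-sqrt(37)/2 - 1/2) / ((18)−(-sqrt(37)/2 - 1/2)) = sqrt(37) = ϑ(G).
≈ 6.0827625 (to 7 d.p.).

sqrt(37)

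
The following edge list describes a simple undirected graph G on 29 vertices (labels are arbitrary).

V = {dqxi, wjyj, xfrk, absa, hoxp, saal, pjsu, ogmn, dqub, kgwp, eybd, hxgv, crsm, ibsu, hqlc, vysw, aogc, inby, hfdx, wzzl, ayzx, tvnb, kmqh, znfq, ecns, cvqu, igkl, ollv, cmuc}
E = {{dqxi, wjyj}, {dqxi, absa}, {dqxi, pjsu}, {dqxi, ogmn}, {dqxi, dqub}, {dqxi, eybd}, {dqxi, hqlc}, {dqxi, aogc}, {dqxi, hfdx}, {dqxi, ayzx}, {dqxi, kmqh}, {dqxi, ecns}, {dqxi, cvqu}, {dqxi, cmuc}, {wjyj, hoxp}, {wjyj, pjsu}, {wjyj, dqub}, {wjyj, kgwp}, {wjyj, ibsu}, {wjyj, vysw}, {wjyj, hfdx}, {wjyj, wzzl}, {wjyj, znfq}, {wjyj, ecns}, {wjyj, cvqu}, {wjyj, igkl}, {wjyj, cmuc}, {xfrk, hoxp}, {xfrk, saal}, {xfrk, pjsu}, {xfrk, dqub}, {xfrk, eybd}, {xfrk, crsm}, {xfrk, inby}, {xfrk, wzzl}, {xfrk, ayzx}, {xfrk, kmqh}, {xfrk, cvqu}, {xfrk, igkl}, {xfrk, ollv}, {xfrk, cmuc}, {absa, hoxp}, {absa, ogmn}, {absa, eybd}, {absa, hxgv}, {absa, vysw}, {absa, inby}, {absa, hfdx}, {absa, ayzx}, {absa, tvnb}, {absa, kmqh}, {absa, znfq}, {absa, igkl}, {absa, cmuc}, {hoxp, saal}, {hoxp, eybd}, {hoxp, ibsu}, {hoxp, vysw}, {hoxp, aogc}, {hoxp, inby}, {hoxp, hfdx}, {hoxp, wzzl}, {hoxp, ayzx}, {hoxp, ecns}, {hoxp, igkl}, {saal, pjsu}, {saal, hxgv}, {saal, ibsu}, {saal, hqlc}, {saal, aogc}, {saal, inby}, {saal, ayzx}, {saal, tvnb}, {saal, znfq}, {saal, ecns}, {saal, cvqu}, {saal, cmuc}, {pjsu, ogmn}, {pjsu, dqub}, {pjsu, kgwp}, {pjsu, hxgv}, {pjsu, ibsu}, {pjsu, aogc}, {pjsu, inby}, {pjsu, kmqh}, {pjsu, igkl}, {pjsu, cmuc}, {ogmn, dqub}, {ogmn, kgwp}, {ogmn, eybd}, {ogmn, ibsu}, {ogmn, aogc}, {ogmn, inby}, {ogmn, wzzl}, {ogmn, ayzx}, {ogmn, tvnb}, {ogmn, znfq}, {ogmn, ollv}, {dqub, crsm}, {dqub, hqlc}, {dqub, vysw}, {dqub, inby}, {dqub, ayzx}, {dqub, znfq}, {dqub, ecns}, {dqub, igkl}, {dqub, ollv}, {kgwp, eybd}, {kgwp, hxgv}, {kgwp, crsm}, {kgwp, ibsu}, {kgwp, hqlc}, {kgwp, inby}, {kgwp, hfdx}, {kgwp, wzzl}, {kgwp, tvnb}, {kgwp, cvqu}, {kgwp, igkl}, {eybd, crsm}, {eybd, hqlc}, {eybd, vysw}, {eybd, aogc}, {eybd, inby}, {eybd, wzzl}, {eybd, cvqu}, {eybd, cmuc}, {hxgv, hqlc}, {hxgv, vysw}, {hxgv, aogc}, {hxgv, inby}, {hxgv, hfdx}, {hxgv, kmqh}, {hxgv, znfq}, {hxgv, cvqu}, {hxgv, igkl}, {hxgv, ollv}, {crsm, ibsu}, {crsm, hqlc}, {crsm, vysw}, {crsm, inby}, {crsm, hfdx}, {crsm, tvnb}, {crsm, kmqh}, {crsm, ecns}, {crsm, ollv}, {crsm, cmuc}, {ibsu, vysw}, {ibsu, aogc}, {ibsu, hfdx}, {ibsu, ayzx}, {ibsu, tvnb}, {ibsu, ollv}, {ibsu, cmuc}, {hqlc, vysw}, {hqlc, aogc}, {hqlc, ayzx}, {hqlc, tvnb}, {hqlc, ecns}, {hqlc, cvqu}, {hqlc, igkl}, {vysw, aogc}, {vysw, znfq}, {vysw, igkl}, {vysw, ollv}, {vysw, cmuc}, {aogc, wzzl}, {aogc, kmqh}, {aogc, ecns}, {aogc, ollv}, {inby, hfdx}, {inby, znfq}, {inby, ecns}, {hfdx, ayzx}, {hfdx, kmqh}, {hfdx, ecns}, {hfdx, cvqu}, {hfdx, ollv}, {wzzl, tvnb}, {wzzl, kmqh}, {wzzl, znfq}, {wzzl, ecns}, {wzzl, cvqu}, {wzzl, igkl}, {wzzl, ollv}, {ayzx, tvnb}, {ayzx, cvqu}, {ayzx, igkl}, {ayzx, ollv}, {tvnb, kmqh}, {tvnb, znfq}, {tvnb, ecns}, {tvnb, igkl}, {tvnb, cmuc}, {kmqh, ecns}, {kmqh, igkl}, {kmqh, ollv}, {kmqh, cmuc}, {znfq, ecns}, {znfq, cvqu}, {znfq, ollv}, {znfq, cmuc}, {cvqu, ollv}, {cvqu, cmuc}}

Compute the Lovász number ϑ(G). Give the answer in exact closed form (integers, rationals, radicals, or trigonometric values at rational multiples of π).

N(ecns) = {dqxi, wjyj, hoxp, saal, dqub, crsm, hqlc, aogc, inby, hfdx, wzzl, tvnb, kmqh, znfq}, |N(ecns)| = 14.
deg(dqub) = 14; N(dqub) = {dqxi, wjyj, xfrk, pjsu, ogmn, crsm, hqlc, vysw, inby, ayzx, znfq, ecns, igkl, ollv}.
N(ollv) = {xfrk, ogmn, dqub, hxgv, crsm, ibsu, vysw, aogc, hfdx, wzzl, ayzx, kmqh, znfq, cvqu}, |N(ollv)| = 14.
deg(aogc) = 14; N(aogc) = {dqxi, hoxp, saal, pjsu, ogmn, eybd, hxgv, ibsu, hqlc, vysw, wzzl, kmqh, ecns, ollv}.
G on 29 vertices is 14-regular; strongly regular (29,14,6,7).
Distinct eigenvalues (to 6 d.p.): [14.0, 2.192582, -3.192582].
ϑ = −N·λ_min/(λ_max−λ_min) = −29·(-sqrt(29)/2 - 1/2)/(14−(-sqrt(29)/2 - 1/2)) = sqrt(29).
ϑ(G) ≈ 5.385164807.

sqrt(29)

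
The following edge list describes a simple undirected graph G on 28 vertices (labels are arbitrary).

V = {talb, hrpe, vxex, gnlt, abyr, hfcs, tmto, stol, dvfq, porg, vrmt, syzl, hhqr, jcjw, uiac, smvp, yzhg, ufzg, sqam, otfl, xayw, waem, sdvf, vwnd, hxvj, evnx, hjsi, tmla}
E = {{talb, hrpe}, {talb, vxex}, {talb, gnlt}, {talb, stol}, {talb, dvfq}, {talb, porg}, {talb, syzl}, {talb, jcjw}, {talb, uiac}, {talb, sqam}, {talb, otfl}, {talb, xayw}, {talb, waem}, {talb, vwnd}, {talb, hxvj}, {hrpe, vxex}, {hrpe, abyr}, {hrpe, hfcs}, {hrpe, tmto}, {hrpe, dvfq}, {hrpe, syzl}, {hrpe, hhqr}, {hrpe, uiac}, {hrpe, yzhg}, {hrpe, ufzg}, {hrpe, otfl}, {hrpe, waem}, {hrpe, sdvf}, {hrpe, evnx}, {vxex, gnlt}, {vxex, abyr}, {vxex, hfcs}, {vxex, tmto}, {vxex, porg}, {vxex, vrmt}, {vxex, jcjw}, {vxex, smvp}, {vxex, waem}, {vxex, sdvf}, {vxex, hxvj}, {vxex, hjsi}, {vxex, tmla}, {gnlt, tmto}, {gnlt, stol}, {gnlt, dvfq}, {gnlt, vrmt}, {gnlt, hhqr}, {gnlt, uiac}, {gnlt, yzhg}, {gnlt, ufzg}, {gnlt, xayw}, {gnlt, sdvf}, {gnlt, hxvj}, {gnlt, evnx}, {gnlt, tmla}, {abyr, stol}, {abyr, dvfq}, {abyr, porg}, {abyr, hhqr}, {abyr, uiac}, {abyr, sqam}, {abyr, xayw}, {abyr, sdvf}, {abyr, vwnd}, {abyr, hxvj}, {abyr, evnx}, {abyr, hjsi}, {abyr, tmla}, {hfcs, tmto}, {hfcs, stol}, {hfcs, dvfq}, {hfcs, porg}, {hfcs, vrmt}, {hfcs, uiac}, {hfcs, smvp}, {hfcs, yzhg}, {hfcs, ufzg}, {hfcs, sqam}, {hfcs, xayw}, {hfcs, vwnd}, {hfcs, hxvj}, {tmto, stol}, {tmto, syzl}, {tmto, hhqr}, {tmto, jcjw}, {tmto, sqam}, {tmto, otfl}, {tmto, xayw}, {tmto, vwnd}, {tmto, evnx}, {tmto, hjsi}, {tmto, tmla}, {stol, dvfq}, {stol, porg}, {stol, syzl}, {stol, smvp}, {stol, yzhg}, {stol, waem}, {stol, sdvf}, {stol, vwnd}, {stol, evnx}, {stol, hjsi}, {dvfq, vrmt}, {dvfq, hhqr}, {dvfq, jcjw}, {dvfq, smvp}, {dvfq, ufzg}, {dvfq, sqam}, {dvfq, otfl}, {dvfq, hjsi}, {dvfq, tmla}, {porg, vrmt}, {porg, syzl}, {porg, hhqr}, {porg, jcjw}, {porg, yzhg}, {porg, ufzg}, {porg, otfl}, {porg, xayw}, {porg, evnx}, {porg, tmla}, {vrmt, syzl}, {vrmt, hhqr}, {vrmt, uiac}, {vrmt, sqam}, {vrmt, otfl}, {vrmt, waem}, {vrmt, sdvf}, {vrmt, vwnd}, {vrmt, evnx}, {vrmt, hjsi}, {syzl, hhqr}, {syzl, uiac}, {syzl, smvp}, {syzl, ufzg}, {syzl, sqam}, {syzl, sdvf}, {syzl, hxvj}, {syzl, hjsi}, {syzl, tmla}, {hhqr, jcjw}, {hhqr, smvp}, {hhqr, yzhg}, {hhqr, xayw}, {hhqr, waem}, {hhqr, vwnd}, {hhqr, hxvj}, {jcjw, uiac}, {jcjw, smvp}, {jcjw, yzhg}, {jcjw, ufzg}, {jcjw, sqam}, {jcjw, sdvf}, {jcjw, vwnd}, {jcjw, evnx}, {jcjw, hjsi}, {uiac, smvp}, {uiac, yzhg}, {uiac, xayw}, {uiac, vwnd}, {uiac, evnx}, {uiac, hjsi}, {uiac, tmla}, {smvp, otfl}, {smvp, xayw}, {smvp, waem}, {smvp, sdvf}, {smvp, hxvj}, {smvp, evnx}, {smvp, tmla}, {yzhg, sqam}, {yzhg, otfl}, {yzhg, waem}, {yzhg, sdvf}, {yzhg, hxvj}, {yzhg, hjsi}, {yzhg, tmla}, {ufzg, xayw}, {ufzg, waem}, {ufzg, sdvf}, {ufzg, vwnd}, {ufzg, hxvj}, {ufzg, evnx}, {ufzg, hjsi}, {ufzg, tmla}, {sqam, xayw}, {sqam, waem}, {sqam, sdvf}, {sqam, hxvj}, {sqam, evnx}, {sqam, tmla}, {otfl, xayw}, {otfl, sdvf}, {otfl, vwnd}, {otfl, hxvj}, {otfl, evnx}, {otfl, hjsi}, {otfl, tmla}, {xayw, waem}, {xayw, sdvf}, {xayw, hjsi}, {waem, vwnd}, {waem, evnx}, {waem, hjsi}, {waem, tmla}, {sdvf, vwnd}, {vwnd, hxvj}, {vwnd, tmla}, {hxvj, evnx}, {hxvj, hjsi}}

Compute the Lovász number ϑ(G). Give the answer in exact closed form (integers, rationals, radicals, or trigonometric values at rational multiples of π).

7

deg(hhqr) = 15; N(hhqr) = {hrpe, gnlt, abyr, tmto, dvfq, porg, vrmt, syzl, jcjw, smvp, yzhg, xayw, waem, vwnd, hxvj}.
Vertex tmto has 15 neighbors: hrpe, vxex, gnlt, hfcs, stol, syzl, hhqr, jcjw, sqam, otfl, xayw, vwnd, evnx, hjsi, tmla.
Vertex yzhg has 15 neighbors: hrpe, gnlt, hfcs, stol, porg, hhqr, jcjw, uiac, sqam, otfl, waem, sdvf, hxvj, hjsi, tmla.
Vertex waem has 15 neighbors: talb, hrpe, vxex, stol, vrmt, hhqr, smvp, yzhg, ufzg, sqam, xayw, vwnd, evnx, hjsi, tmla.
deg(v) = 15 for all v (|V|=28); this is K(8,2), the Kneser graph.
A has 3 distinct eigenvalues ≈ [15.0, 1.0, -5.0].
With N=28: ϑ(G) = 28·(-1*(-5))/(15−(-5)) = 7.
Numerically 7.000000000.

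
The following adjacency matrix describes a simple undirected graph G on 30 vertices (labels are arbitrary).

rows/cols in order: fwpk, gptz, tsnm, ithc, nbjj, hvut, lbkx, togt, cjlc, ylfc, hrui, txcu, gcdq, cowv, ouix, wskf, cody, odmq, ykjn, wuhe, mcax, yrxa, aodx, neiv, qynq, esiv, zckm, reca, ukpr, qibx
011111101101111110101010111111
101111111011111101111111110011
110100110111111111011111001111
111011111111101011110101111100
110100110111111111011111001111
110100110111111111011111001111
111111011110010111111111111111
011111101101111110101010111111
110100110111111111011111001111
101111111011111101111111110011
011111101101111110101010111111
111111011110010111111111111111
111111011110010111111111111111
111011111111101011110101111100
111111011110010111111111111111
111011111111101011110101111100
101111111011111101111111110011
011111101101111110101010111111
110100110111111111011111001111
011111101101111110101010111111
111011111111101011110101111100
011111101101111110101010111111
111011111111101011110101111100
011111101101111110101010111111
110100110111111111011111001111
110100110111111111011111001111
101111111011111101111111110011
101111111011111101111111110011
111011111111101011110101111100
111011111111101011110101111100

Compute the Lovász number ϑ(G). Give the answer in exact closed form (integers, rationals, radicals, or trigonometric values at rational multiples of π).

Vertex txcu has 26 neighbors: fwpk, gptz, tsnm, ithc, nbjj, hvut, togt, cjlc, ylfc, hrui, cowv, wskf, cody, odmq, ykjn, wuhe, mcax, yrxa, aodx, neiv, qynq, esiv, zckm, reca, ukpr, qibx.
Vertex cody has 25 neighbors: fwpk, tsnm, ithc, nbjj, hvut, lbkx, togt, cjlc, hrui, txcu, gcdq, cowv, ouix, wskf, odmq, ykjn, wuhe, mcax, yrxa, aodx, neiv, qynq, esiv, ukpr, qibx.
N(qynq) = {fwpk, gptz, ithc, lbkx, togt, ylfc, hrui, txcu, gcdq, cowv, ouix, wskf, cody, odmq, wuhe, mcax, yrxa, aodx, neiv, zckm, reca, ukpr, qibx}, |N(qynq)| = 23.
Vertex neiv has 23 neighbors: gptz, tsnm, ithc, nbjj, hvut, lbkx, cjlc, ylfc, txcu, gcdq, cowv, ouix, wskf, cody, ykjn, mcax, aodx, qynq, esiv, zckm, reca, ukpr, qibx.
Complete 5-partite, parts [7, 7, 7, 5, 4]: perfect, ϑ = α = 7.
= 7.000000000… (decimal).
7 ≤ 7 ≤ 7: collapsed.

7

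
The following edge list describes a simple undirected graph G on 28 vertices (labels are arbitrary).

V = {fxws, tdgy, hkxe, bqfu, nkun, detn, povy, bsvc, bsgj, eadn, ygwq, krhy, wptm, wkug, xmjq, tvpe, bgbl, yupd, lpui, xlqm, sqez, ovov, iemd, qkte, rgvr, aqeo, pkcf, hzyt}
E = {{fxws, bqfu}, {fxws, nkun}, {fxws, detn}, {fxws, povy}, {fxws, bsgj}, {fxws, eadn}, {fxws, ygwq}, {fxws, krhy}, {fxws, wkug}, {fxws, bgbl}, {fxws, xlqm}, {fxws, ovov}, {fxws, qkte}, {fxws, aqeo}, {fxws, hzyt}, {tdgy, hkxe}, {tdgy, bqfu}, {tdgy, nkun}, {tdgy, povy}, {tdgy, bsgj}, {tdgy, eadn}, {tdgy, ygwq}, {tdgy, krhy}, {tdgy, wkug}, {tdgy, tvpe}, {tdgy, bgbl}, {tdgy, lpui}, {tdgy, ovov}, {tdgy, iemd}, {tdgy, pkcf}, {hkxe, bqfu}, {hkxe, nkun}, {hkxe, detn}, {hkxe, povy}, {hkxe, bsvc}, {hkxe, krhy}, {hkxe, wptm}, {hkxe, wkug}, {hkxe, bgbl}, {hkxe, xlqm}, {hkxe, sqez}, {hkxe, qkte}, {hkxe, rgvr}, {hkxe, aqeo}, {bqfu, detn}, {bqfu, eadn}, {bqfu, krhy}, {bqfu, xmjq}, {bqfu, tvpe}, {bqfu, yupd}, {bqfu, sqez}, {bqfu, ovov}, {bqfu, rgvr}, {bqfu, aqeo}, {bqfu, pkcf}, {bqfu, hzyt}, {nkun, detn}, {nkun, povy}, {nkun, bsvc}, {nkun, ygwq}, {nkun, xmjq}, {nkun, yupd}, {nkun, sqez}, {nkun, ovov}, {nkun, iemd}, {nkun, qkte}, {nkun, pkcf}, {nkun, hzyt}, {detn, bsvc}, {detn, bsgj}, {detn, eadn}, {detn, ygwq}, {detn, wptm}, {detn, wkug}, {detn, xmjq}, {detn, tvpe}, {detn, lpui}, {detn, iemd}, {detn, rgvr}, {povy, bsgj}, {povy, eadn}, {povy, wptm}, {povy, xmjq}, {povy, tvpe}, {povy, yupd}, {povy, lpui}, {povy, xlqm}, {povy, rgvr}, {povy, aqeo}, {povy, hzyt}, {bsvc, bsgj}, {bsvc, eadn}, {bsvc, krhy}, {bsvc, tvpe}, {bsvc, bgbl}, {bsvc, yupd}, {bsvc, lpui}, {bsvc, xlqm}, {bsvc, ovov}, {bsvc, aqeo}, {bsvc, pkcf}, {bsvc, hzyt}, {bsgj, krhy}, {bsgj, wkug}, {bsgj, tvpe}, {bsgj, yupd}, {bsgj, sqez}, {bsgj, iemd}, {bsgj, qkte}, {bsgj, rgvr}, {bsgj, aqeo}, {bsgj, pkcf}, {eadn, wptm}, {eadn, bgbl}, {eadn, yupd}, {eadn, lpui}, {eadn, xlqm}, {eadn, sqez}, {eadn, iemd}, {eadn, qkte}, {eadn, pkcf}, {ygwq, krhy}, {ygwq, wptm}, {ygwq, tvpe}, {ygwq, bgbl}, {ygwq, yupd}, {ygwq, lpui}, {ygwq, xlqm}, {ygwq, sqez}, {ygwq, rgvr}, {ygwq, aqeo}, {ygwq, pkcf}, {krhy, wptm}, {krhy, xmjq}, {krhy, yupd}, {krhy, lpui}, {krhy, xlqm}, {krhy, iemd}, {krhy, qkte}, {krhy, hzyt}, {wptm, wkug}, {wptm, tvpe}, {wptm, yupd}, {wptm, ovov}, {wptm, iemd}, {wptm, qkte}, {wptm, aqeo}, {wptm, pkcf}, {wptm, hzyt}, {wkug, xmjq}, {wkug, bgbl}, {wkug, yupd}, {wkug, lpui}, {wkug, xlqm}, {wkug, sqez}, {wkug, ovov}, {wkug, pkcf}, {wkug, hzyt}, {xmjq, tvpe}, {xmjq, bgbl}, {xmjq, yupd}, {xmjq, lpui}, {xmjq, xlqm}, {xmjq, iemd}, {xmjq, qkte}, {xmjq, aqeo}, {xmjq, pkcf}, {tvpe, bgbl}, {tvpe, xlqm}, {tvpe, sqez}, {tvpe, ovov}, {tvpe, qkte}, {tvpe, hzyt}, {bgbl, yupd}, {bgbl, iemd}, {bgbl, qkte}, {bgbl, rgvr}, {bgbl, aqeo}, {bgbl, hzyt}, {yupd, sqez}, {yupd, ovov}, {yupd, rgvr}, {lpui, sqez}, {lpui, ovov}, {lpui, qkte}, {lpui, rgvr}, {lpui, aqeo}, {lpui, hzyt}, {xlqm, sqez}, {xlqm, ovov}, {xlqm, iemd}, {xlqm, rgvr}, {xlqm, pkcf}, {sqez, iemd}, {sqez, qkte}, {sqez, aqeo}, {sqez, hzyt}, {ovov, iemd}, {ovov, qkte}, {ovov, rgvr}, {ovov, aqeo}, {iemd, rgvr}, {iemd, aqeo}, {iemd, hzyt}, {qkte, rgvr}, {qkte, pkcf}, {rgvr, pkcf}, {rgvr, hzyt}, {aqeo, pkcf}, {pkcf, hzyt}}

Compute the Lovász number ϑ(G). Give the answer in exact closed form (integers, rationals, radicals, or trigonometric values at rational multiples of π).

7

N(fxws) = {bqfu, nkun, detn, povy, bsgj, eadn, ygwq, krhy, wkug, bgbl, xlqm, ovov, qkte, aqeo, hzyt}, |N(fxws)| = 15.
Vertex eadn has 15 neighbors: fxws, tdgy, bqfu, detn, povy, bsvc, wptm, bgbl, yupd, lpui, xlqm, sqez, iemd, qkte, pkcf.
Vertex tdgy has 15 neighbors: hkxe, bqfu, nkun, povy, bsgj, eadn, ygwq, krhy, wkug, tvpe, bgbl, lpui, ovov, iemd, pkcf.
N(wptm) = {hkxe, detn, povy, eadn, ygwq, krhy, wkug, tvpe, yupd, ovov, iemd, qkte, aqeo, pkcf, hzyt}, |N(wptm)| = 15.
deg(v) = 15 for all v (|V|=28); this is K(8,2), the Kneser graph.
A has 3 distinct eigenvalues ≈ [15.0, 1.0, -5.0].
With N=28: ϑ(G) = 28·(-1*(-5))/(15−(-5)) = 7.
= 7.00000… (decimal).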